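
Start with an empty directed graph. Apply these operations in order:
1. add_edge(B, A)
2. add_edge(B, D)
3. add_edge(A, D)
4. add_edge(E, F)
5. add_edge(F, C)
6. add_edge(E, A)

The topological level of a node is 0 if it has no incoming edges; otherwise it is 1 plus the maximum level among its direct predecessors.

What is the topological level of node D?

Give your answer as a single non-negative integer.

Answer: 2

Derivation:
Op 1: add_edge(B, A). Edges now: 1
Op 2: add_edge(B, D). Edges now: 2
Op 3: add_edge(A, D). Edges now: 3
Op 4: add_edge(E, F). Edges now: 4
Op 5: add_edge(F, C). Edges now: 5
Op 6: add_edge(E, A). Edges now: 6
Compute levels (Kahn BFS):
  sources (in-degree 0): B, E
  process B: level=0
    B->A: in-degree(A)=1, level(A)>=1
    B->D: in-degree(D)=1, level(D)>=1
  process E: level=0
    E->A: in-degree(A)=0, level(A)=1, enqueue
    E->F: in-degree(F)=0, level(F)=1, enqueue
  process A: level=1
    A->D: in-degree(D)=0, level(D)=2, enqueue
  process F: level=1
    F->C: in-degree(C)=0, level(C)=2, enqueue
  process D: level=2
  process C: level=2
All levels: A:1, B:0, C:2, D:2, E:0, F:1
level(D) = 2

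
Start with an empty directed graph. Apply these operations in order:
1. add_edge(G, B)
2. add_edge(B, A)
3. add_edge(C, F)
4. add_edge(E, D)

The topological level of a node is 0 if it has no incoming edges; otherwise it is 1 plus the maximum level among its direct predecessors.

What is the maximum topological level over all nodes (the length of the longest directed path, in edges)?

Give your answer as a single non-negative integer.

Answer: 2

Derivation:
Op 1: add_edge(G, B). Edges now: 1
Op 2: add_edge(B, A). Edges now: 2
Op 3: add_edge(C, F). Edges now: 3
Op 4: add_edge(E, D). Edges now: 4
Compute levels (Kahn BFS):
  sources (in-degree 0): C, E, G
  process C: level=0
    C->F: in-degree(F)=0, level(F)=1, enqueue
  process E: level=0
    E->D: in-degree(D)=0, level(D)=1, enqueue
  process G: level=0
    G->B: in-degree(B)=0, level(B)=1, enqueue
  process F: level=1
  process D: level=1
  process B: level=1
    B->A: in-degree(A)=0, level(A)=2, enqueue
  process A: level=2
All levels: A:2, B:1, C:0, D:1, E:0, F:1, G:0
max level = 2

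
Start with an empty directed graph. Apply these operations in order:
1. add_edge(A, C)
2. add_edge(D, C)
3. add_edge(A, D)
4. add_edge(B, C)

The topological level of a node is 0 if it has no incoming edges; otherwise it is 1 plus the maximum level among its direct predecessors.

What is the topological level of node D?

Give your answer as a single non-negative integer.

Answer: 1

Derivation:
Op 1: add_edge(A, C). Edges now: 1
Op 2: add_edge(D, C). Edges now: 2
Op 3: add_edge(A, D). Edges now: 3
Op 4: add_edge(B, C). Edges now: 4
Compute levels (Kahn BFS):
  sources (in-degree 0): A, B
  process A: level=0
    A->C: in-degree(C)=2, level(C)>=1
    A->D: in-degree(D)=0, level(D)=1, enqueue
  process B: level=0
    B->C: in-degree(C)=1, level(C)>=1
  process D: level=1
    D->C: in-degree(C)=0, level(C)=2, enqueue
  process C: level=2
All levels: A:0, B:0, C:2, D:1
level(D) = 1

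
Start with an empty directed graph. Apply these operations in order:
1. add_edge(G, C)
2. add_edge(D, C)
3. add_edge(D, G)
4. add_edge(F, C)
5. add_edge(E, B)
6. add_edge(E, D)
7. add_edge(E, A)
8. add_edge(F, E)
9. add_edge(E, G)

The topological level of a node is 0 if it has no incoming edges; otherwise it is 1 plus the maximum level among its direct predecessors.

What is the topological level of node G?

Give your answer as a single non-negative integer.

Answer: 3

Derivation:
Op 1: add_edge(G, C). Edges now: 1
Op 2: add_edge(D, C). Edges now: 2
Op 3: add_edge(D, G). Edges now: 3
Op 4: add_edge(F, C). Edges now: 4
Op 5: add_edge(E, B). Edges now: 5
Op 6: add_edge(E, D). Edges now: 6
Op 7: add_edge(E, A). Edges now: 7
Op 8: add_edge(F, E). Edges now: 8
Op 9: add_edge(E, G). Edges now: 9
Compute levels (Kahn BFS):
  sources (in-degree 0): F
  process F: level=0
    F->C: in-degree(C)=2, level(C)>=1
    F->E: in-degree(E)=0, level(E)=1, enqueue
  process E: level=1
    E->A: in-degree(A)=0, level(A)=2, enqueue
    E->B: in-degree(B)=0, level(B)=2, enqueue
    E->D: in-degree(D)=0, level(D)=2, enqueue
    E->G: in-degree(G)=1, level(G)>=2
  process A: level=2
  process B: level=2
  process D: level=2
    D->C: in-degree(C)=1, level(C)>=3
    D->G: in-degree(G)=0, level(G)=3, enqueue
  process G: level=3
    G->C: in-degree(C)=0, level(C)=4, enqueue
  process C: level=4
All levels: A:2, B:2, C:4, D:2, E:1, F:0, G:3
level(G) = 3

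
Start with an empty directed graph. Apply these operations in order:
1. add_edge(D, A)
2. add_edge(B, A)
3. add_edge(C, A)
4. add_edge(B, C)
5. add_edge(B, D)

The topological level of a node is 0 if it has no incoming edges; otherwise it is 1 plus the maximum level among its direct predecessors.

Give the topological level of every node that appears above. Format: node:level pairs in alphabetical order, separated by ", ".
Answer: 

Op 1: add_edge(D, A). Edges now: 1
Op 2: add_edge(B, A). Edges now: 2
Op 3: add_edge(C, A). Edges now: 3
Op 4: add_edge(B, C). Edges now: 4
Op 5: add_edge(B, D). Edges now: 5
Compute levels (Kahn BFS):
  sources (in-degree 0): B
  process B: level=0
    B->A: in-degree(A)=2, level(A)>=1
    B->C: in-degree(C)=0, level(C)=1, enqueue
    B->D: in-degree(D)=0, level(D)=1, enqueue
  process C: level=1
    C->A: in-degree(A)=1, level(A)>=2
  process D: level=1
    D->A: in-degree(A)=0, level(A)=2, enqueue
  process A: level=2
All levels: A:2, B:0, C:1, D:1

Answer: A:2, B:0, C:1, D:1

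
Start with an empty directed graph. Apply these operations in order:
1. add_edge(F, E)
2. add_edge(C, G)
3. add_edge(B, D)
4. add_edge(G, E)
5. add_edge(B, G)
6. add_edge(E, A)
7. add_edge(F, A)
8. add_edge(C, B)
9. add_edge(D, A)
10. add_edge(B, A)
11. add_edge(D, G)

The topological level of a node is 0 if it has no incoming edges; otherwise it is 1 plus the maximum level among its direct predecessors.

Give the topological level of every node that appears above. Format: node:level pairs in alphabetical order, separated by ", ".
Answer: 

Answer: A:5, B:1, C:0, D:2, E:4, F:0, G:3

Derivation:
Op 1: add_edge(F, E). Edges now: 1
Op 2: add_edge(C, G). Edges now: 2
Op 3: add_edge(B, D). Edges now: 3
Op 4: add_edge(G, E). Edges now: 4
Op 5: add_edge(B, G). Edges now: 5
Op 6: add_edge(E, A). Edges now: 6
Op 7: add_edge(F, A). Edges now: 7
Op 8: add_edge(C, B). Edges now: 8
Op 9: add_edge(D, A). Edges now: 9
Op 10: add_edge(B, A). Edges now: 10
Op 11: add_edge(D, G). Edges now: 11
Compute levels (Kahn BFS):
  sources (in-degree 0): C, F
  process C: level=0
    C->B: in-degree(B)=0, level(B)=1, enqueue
    C->G: in-degree(G)=2, level(G)>=1
  process F: level=0
    F->A: in-degree(A)=3, level(A)>=1
    F->E: in-degree(E)=1, level(E)>=1
  process B: level=1
    B->A: in-degree(A)=2, level(A)>=2
    B->D: in-degree(D)=0, level(D)=2, enqueue
    B->G: in-degree(G)=1, level(G)>=2
  process D: level=2
    D->A: in-degree(A)=1, level(A)>=3
    D->G: in-degree(G)=0, level(G)=3, enqueue
  process G: level=3
    G->E: in-degree(E)=0, level(E)=4, enqueue
  process E: level=4
    E->A: in-degree(A)=0, level(A)=5, enqueue
  process A: level=5
All levels: A:5, B:1, C:0, D:2, E:4, F:0, G:3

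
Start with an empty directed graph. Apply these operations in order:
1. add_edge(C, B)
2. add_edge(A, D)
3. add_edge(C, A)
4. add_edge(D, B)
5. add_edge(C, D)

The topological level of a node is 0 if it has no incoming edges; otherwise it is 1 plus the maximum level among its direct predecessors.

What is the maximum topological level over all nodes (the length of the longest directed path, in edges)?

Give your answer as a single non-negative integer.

Op 1: add_edge(C, B). Edges now: 1
Op 2: add_edge(A, D). Edges now: 2
Op 3: add_edge(C, A). Edges now: 3
Op 4: add_edge(D, B). Edges now: 4
Op 5: add_edge(C, D). Edges now: 5
Compute levels (Kahn BFS):
  sources (in-degree 0): C
  process C: level=0
    C->A: in-degree(A)=0, level(A)=1, enqueue
    C->B: in-degree(B)=1, level(B)>=1
    C->D: in-degree(D)=1, level(D)>=1
  process A: level=1
    A->D: in-degree(D)=0, level(D)=2, enqueue
  process D: level=2
    D->B: in-degree(B)=0, level(B)=3, enqueue
  process B: level=3
All levels: A:1, B:3, C:0, D:2
max level = 3

Answer: 3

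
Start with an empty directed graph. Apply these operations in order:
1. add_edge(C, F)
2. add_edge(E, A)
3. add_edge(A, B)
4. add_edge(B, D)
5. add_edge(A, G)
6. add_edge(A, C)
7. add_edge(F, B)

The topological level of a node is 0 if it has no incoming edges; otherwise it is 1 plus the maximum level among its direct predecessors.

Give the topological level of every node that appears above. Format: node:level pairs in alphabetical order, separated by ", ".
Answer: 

Op 1: add_edge(C, F). Edges now: 1
Op 2: add_edge(E, A). Edges now: 2
Op 3: add_edge(A, B). Edges now: 3
Op 4: add_edge(B, D). Edges now: 4
Op 5: add_edge(A, G). Edges now: 5
Op 6: add_edge(A, C). Edges now: 6
Op 7: add_edge(F, B). Edges now: 7
Compute levels (Kahn BFS):
  sources (in-degree 0): E
  process E: level=0
    E->A: in-degree(A)=0, level(A)=1, enqueue
  process A: level=1
    A->B: in-degree(B)=1, level(B)>=2
    A->C: in-degree(C)=0, level(C)=2, enqueue
    A->G: in-degree(G)=0, level(G)=2, enqueue
  process C: level=2
    C->F: in-degree(F)=0, level(F)=3, enqueue
  process G: level=2
  process F: level=3
    F->B: in-degree(B)=0, level(B)=4, enqueue
  process B: level=4
    B->D: in-degree(D)=0, level(D)=5, enqueue
  process D: level=5
All levels: A:1, B:4, C:2, D:5, E:0, F:3, G:2

Answer: A:1, B:4, C:2, D:5, E:0, F:3, G:2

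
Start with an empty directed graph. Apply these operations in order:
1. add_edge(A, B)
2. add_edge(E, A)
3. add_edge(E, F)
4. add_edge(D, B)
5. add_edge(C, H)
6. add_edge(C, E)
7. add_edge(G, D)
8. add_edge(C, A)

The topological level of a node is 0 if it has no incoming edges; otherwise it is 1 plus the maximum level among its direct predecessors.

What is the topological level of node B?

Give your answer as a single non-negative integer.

Answer: 3

Derivation:
Op 1: add_edge(A, B). Edges now: 1
Op 2: add_edge(E, A). Edges now: 2
Op 3: add_edge(E, F). Edges now: 3
Op 4: add_edge(D, B). Edges now: 4
Op 5: add_edge(C, H). Edges now: 5
Op 6: add_edge(C, E). Edges now: 6
Op 7: add_edge(G, D). Edges now: 7
Op 8: add_edge(C, A). Edges now: 8
Compute levels (Kahn BFS):
  sources (in-degree 0): C, G
  process C: level=0
    C->A: in-degree(A)=1, level(A)>=1
    C->E: in-degree(E)=0, level(E)=1, enqueue
    C->H: in-degree(H)=0, level(H)=1, enqueue
  process G: level=0
    G->D: in-degree(D)=0, level(D)=1, enqueue
  process E: level=1
    E->A: in-degree(A)=0, level(A)=2, enqueue
    E->F: in-degree(F)=0, level(F)=2, enqueue
  process H: level=1
  process D: level=1
    D->B: in-degree(B)=1, level(B)>=2
  process A: level=2
    A->B: in-degree(B)=0, level(B)=3, enqueue
  process F: level=2
  process B: level=3
All levels: A:2, B:3, C:0, D:1, E:1, F:2, G:0, H:1
level(B) = 3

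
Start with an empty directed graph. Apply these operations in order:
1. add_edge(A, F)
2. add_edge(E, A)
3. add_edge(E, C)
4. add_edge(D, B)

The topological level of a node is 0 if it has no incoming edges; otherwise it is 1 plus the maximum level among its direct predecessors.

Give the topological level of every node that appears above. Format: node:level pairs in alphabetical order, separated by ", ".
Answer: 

Op 1: add_edge(A, F). Edges now: 1
Op 2: add_edge(E, A). Edges now: 2
Op 3: add_edge(E, C). Edges now: 3
Op 4: add_edge(D, B). Edges now: 4
Compute levels (Kahn BFS):
  sources (in-degree 0): D, E
  process D: level=0
    D->B: in-degree(B)=0, level(B)=1, enqueue
  process E: level=0
    E->A: in-degree(A)=0, level(A)=1, enqueue
    E->C: in-degree(C)=0, level(C)=1, enqueue
  process B: level=1
  process A: level=1
    A->F: in-degree(F)=0, level(F)=2, enqueue
  process C: level=1
  process F: level=2
All levels: A:1, B:1, C:1, D:0, E:0, F:2

Answer: A:1, B:1, C:1, D:0, E:0, F:2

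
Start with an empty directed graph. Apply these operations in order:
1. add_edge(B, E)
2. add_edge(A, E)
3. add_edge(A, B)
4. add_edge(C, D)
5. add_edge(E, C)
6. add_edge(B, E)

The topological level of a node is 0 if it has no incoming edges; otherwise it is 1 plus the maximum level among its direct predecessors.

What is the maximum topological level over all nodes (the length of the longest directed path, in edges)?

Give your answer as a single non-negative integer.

Answer: 4

Derivation:
Op 1: add_edge(B, E). Edges now: 1
Op 2: add_edge(A, E). Edges now: 2
Op 3: add_edge(A, B). Edges now: 3
Op 4: add_edge(C, D). Edges now: 4
Op 5: add_edge(E, C). Edges now: 5
Op 6: add_edge(B, E) (duplicate, no change). Edges now: 5
Compute levels (Kahn BFS):
  sources (in-degree 0): A
  process A: level=0
    A->B: in-degree(B)=0, level(B)=1, enqueue
    A->E: in-degree(E)=1, level(E)>=1
  process B: level=1
    B->E: in-degree(E)=0, level(E)=2, enqueue
  process E: level=2
    E->C: in-degree(C)=0, level(C)=3, enqueue
  process C: level=3
    C->D: in-degree(D)=0, level(D)=4, enqueue
  process D: level=4
All levels: A:0, B:1, C:3, D:4, E:2
max level = 4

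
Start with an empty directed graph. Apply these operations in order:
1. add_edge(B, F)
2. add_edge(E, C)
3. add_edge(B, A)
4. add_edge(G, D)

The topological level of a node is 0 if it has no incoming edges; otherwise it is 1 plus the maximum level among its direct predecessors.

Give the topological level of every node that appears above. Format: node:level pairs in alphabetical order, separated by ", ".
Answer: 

Op 1: add_edge(B, F). Edges now: 1
Op 2: add_edge(E, C). Edges now: 2
Op 3: add_edge(B, A). Edges now: 3
Op 4: add_edge(G, D). Edges now: 4
Compute levels (Kahn BFS):
  sources (in-degree 0): B, E, G
  process B: level=0
    B->A: in-degree(A)=0, level(A)=1, enqueue
    B->F: in-degree(F)=0, level(F)=1, enqueue
  process E: level=0
    E->C: in-degree(C)=0, level(C)=1, enqueue
  process G: level=0
    G->D: in-degree(D)=0, level(D)=1, enqueue
  process A: level=1
  process F: level=1
  process C: level=1
  process D: level=1
All levels: A:1, B:0, C:1, D:1, E:0, F:1, G:0

Answer: A:1, B:0, C:1, D:1, E:0, F:1, G:0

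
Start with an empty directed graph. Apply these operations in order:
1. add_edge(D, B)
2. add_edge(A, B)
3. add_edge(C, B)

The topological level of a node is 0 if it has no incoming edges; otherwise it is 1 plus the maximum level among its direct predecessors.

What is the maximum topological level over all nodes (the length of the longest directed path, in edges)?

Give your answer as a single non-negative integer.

Op 1: add_edge(D, B). Edges now: 1
Op 2: add_edge(A, B). Edges now: 2
Op 3: add_edge(C, B). Edges now: 3
Compute levels (Kahn BFS):
  sources (in-degree 0): A, C, D
  process A: level=0
    A->B: in-degree(B)=2, level(B)>=1
  process C: level=0
    C->B: in-degree(B)=1, level(B)>=1
  process D: level=0
    D->B: in-degree(B)=0, level(B)=1, enqueue
  process B: level=1
All levels: A:0, B:1, C:0, D:0
max level = 1

Answer: 1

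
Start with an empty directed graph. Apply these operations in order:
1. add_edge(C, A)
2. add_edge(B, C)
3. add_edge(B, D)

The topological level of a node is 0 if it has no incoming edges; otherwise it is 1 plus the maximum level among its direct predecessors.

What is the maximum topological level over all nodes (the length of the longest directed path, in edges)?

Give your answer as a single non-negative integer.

Answer: 2

Derivation:
Op 1: add_edge(C, A). Edges now: 1
Op 2: add_edge(B, C). Edges now: 2
Op 3: add_edge(B, D). Edges now: 3
Compute levels (Kahn BFS):
  sources (in-degree 0): B
  process B: level=0
    B->C: in-degree(C)=0, level(C)=1, enqueue
    B->D: in-degree(D)=0, level(D)=1, enqueue
  process C: level=1
    C->A: in-degree(A)=0, level(A)=2, enqueue
  process D: level=1
  process A: level=2
All levels: A:2, B:0, C:1, D:1
max level = 2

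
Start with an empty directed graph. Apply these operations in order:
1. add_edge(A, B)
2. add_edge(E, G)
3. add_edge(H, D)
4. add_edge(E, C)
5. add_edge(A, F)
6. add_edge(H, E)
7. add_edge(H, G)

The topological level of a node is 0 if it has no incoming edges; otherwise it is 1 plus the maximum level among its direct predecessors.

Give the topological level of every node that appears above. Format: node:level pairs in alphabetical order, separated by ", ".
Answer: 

Answer: A:0, B:1, C:2, D:1, E:1, F:1, G:2, H:0

Derivation:
Op 1: add_edge(A, B). Edges now: 1
Op 2: add_edge(E, G). Edges now: 2
Op 3: add_edge(H, D). Edges now: 3
Op 4: add_edge(E, C). Edges now: 4
Op 5: add_edge(A, F). Edges now: 5
Op 6: add_edge(H, E). Edges now: 6
Op 7: add_edge(H, G). Edges now: 7
Compute levels (Kahn BFS):
  sources (in-degree 0): A, H
  process A: level=0
    A->B: in-degree(B)=0, level(B)=1, enqueue
    A->F: in-degree(F)=0, level(F)=1, enqueue
  process H: level=0
    H->D: in-degree(D)=0, level(D)=1, enqueue
    H->E: in-degree(E)=0, level(E)=1, enqueue
    H->G: in-degree(G)=1, level(G)>=1
  process B: level=1
  process F: level=1
  process D: level=1
  process E: level=1
    E->C: in-degree(C)=0, level(C)=2, enqueue
    E->G: in-degree(G)=0, level(G)=2, enqueue
  process C: level=2
  process G: level=2
All levels: A:0, B:1, C:2, D:1, E:1, F:1, G:2, H:0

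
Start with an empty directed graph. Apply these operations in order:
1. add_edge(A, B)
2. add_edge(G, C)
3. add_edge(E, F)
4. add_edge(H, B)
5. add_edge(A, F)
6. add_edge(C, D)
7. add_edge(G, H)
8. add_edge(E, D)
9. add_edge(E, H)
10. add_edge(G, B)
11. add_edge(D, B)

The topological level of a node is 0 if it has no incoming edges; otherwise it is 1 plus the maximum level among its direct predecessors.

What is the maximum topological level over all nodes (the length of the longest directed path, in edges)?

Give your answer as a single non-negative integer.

Answer: 3

Derivation:
Op 1: add_edge(A, B). Edges now: 1
Op 2: add_edge(G, C). Edges now: 2
Op 3: add_edge(E, F). Edges now: 3
Op 4: add_edge(H, B). Edges now: 4
Op 5: add_edge(A, F). Edges now: 5
Op 6: add_edge(C, D). Edges now: 6
Op 7: add_edge(G, H). Edges now: 7
Op 8: add_edge(E, D). Edges now: 8
Op 9: add_edge(E, H). Edges now: 9
Op 10: add_edge(G, B). Edges now: 10
Op 11: add_edge(D, B). Edges now: 11
Compute levels (Kahn BFS):
  sources (in-degree 0): A, E, G
  process A: level=0
    A->B: in-degree(B)=3, level(B)>=1
    A->F: in-degree(F)=1, level(F)>=1
  process E: level=0
    E->D: in-degree(D)=1, level(D)>=1
    E->F: in-degree(F)=0, level(F)=1, enqueue
    E->H: in-degree(H)=1, level(H)>=1
  process G: level=0
    G->B: in-degree(B)=2, level(B)>=1
    G->C: in-degree(C)=0, level(C)=1, enqueue
    G->H: in-degree(H)=0, level(H)=1, enqueue
  process F: level=1
  process C: level=1
    C->D: in-degree(D)=0, level(D)=2, enqueue
  process H: level=1
    H->B: in-degree(B)=1, level(B)>=2
  process D: level=2
    D->B: in-degree(B)=0, level(B)=3, enqueue
  process B: level=3
All levels: A:0, B:3, C:1, D:2, E:0, F:1, G:0, H:1
max level = 3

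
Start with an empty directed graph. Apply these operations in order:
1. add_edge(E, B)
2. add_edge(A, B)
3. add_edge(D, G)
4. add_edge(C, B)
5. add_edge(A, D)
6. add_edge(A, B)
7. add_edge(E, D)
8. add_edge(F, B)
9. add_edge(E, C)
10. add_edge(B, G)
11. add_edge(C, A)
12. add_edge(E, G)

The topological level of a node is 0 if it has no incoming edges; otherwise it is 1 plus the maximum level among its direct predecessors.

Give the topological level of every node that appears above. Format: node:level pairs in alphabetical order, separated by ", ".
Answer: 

Answer: A:2, B:3, C:1, D:3, E:0, F:0, G:4

Derivation:
Op 1: add_edge(E, B). Edges now: 1
Op 2: add_edge(A, B). Edges now: 2
Op 3: add_edge(D, G). Edges now: 3
Op 4: add_edge(C, B). Edges now: 4
Op 5: add_edge(A, D). Edges now: 5
Op 6: add_edge(A, B) (duplicate, no change). Edges now: 5
Op 7: add_edge(E, D). Edges now: 6
Op 8: add_edge(F, B). Edges now: 7
Op 9: add_edge(E, C). Edges now: 8
Op 10: add_edge(B, G). Edges now: 9
Op 11: add_edge(C, A). Edges now: 10
Op 12: add_edge(E, G). Edges now: 11
Compute levels (Kahn BFS):
  sources (in-degree 0): E, F
  process E: level=0
    E->B: in-degree(B)=3, level(B)>=1
    E->C: in-degree(C)=0, level(C)=1, enqueue
    E->D: in-degree(D)=1, level(D)>=1
    E->G: in-degree(G)=2, level(G)>=1
  process F: level=0
    F->B: in-degree(B)=2, level(B)>=1
  process C: level=1
    C->A: in-degree(A)=0, level(A)=2, enqueue
    C->B: in-degree(B)=1, level(B)>=2
  process A: level=2
    A->B: in-degree(B)=0, level(B)=3, enqueue
    A->D: in-degree(D)=0, level(D)=3, enqueue
  process B: level=3
    B->G: in-degree(G)=1, level(G)>=4
  process D: level=3
    D->G: in-degree(G)=0, level(G)=4, enqueue
  process G: level=4
All levels: A:2, B:3, C:1, D:3, E:0, F:0, G:4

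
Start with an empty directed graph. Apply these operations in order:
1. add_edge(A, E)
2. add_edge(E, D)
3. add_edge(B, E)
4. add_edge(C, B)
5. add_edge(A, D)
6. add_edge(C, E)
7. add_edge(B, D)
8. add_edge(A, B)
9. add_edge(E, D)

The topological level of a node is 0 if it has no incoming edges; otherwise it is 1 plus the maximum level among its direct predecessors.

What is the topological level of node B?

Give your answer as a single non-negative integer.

Answer: 1

Derivation:
Op 1: add_edge(A, E). Edges now: 1
Op 2: add_edge(E, D). Edges now: 2
Op 3: add_edge(B, E). Edges now: 3
Op 4: add_edge(C, B). Edges now: 4
Op 5: add_edge(A, D). Edges now: 5
Op 6: add_edge(C, E). Edges now: 6
Op 7: add_edge(B, D). Edges now: 7
Op 8: add_edge(A, B). Edges now: 8
Op 9: add_edge(E, D) (duplicate, no change). Edges now: 8
Compute levels (Kahn BFS):
  sources (in-degree 0): A, C
  process A: level=0
    A->B: in-degree(B)=1, level(B)>=1
    A->D: in-degree(D)=2, level(D)>=1
    A->E: in-degree(E)=2, level(E)>=1
  process C: level=0
    C->B: in-degree(B)=0, level(B)=1, enqueue
    C->E: in-degree(E)=1, level(E)>=1
  process B: level=1
    B->D: in-degree(D)=1, level(D)>=2
    B->E: in-degree(E)=0, level(E)=2, enqueue
  process E: level=2
    E->D: in-degree(D)=0, level(D)=3, enqueue
  process D: level=3
All levels: A:0, B:1, C:0, D:3, E:2
level(B) = 1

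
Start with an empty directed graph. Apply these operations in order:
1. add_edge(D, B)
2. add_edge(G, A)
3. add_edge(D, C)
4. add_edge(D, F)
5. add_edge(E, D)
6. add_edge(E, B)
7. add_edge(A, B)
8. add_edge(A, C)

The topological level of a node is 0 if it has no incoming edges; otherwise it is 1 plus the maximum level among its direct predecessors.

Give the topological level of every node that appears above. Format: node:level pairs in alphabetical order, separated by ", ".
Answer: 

Answer: A:1, B:2, C:2, D:1, E:0, F:2, G:0

Derivation:
Op 1: add_edge(D, B). Edges now: 1
Op 2: add_edge(G, A). Edges now: 2
Op 3: add_edge(D, C). Edges now: 3
Op 4: add_edge(D, F). Edges now: 4
Op 5: add_edge(E, D). Edges now: 5
Op 6: add_edge(E, B). Edges now: 6
Op 7: add_edge(A, B). Edges now: 7
Op 8: add_edge(A, C). Edges now: 8
Compute levels (Kahn BFS):
  sources (in-degree 0): E, G
  process E: level=0
    E->B: in-degree(B)=2, level(B)>=1
    E->D: in-degree(D)=0, level(D)=1, enqueue
  process G: level=0
    G->A: in-degree(A)=0, level(A)=1, enqueue
  process D: level=1
    D->B: in-degree(B)=1, level(B)>=2
    D->C: in-degree(C)=1, level(C)>=2
    D->F: in-degree(F)=0, level(F)=2, enqueue
  process A: level=1
    A->B: in-degree(B)=0, level(B)=2, enqueue
    A->C: in-degree(C)=0, level(C)=2, enqueue
  process F: level=2
  process B: level=2
  process C: level=2
All levels: A:1, B:2, C:2, D:1, E:0, F:2, G:0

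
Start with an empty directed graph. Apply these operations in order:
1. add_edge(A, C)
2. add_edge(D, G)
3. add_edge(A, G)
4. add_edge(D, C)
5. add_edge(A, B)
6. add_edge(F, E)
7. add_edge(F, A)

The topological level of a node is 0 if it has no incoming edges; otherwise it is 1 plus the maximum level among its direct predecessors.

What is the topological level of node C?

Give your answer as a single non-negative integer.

Answer: 2

Derivation:
Op 1: add_edge(A, C). Edges now: 1
Op 2: add_edge(D, G). Edges now: 2
Op 3: add_edge(A, G). Edges now: 3
Op 4: add_edge(D, C). Edges now: 4
Op 5: add_edge(A, B). Edges now: 5
Op 6: add_edge(F, E). Edges now: 6
Op 7: add_edge(F, A). Edges now: 7
Compute levels (Kahn BFS):
  sources (in-degree 0): D, F
  process D: level=0
    D->C: in-degree(C)=1, level(C)>=1
    D->G: in-degree(G)=1, level(G)>=1
  process F: level=0
    F->A: in-degree(A)=0, level(A)=1, enqueue
    F->E: in-degree(E)=0, level(E)=1, enqueue
  process A: level=1
    A->B: in-degree(B)=0, level(B)=2, enqueue
    A->C: in-degree(C)=0, level(C)=2, enqueue
    A->G: in-degree(G)=0, level(G)=2, enqueue
  process E: level=1
  process B: level=2
  process C: level=2
  process G: level=2
All levels: A:1, B:2, C:2, D:0, E:1, F:0, G:2
level(C) = 2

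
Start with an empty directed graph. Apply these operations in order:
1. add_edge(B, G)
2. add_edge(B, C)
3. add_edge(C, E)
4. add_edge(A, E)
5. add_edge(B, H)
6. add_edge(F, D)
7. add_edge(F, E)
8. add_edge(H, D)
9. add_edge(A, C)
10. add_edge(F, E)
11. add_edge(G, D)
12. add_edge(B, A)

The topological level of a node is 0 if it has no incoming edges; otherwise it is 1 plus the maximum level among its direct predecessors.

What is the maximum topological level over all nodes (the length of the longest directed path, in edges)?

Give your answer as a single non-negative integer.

Op 1: add_edge(B, G). Edges now: 1
Op 2: add_edge(B, C). Edges now: 2
Op 3: add_edge(C, E). Edges now: 3
Op 4: add_edge(A, E). Edges now: 4
Op 5: add_edge(B, H). Edges now: 5
Op 6: add_edge(F, D). Edges now: 6
Op 7: add_edge(F, E). Edges now: 7
Op 8: add_edge(H, D). Edges now: 8
Op 9: add_edge(A, C). Edges now: 9
Op 10: add_edge(F, E) (duplicate, no change). Edges now: 9
Op 11: add_edge(G, D). Edges now: 10
Op 12: add_edge(B, A). Edges now: 11
Compute levels (Kahn BFS):
  sources (in-degree 0): B, F
  process B: level=0
    B->A: in-degree(A)=0, level(A)=1, enqueue
    B->C: in-degree(C)=1, level(C)>=1
    B->G: in-degree(G)=0, level(G)=1, enqueue
    B->H: in-degree(H)=0, level(H)=1, enqueue
  process F: level=0
    F->D: in-degree(D)=2, level(D)>=1
    F->E: in-degree(E)=2, level(E)>=1
  process A: level=1
    A->C: in-degree(C)=0, level(C)=2, enqueue
    A->E: in-degree(E)=1, level(E)>=2
  process G: level=1
    G->D: in-degree(D)=1, level(D)>=2
  process H: level=1
    H->D: in-degree(D)=0, level(D)=2, enqueue
  process C: level=2
    C->E: in-degree(E)=0, level(E)=3, enqueue
  process D: level=2
  process E: level=3
All levels: A:1, B:0, C:2, D:2, E:3, F:0, G:1, H:1
max level = 3

Answer: 3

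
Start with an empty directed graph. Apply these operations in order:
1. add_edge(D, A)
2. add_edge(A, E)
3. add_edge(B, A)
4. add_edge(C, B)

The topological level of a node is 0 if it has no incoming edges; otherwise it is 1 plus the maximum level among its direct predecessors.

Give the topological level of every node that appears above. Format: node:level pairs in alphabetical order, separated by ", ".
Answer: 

Answer: A:2, B:1, C:0, D:0, E:3

Derivation:
Op 1: add_edge(D, A). Edges now: 1
Op 2: add_edge(A, E). Edges now: 2
Op 3: add_edge(B, A). Edges now: 3
Op 4: add_edge(C, B). Edges now: 4
Compute levels (Kahn BFS):
  sources (in-degree 0): C, D
  process C: level=0
    C->B: in-degree(B)=0, level(B)=1, enqueue
  process D: level=0
    D->A: in-degree(A)=1, level(A)>=1
  process B: level=1
    B->A: in-degree(A)=0, level(A)=2, enqueue
  process A: level=2
    A->E: in-degree(E)=0, level(E)=3, enqueue
  process E: level=3
All levels: A:2, B:1, C:0, D:0, E:3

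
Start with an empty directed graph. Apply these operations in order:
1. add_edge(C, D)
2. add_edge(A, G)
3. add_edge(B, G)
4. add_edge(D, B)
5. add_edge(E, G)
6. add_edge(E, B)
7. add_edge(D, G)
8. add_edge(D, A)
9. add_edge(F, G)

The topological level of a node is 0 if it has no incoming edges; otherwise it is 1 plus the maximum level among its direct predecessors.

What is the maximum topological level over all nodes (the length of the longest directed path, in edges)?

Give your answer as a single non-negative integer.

Op 1: add_edge(C, D). Edges now: 1
Op 2: add_edge(A, G). Edges now: 2
Op 3: add_edge(B, G). Edges now: 3
Op 4: add_edge(D, B). Edges now: 4
Op 5: add_edge(E, G). Edges now: 5
Op 6: add_edge(E, B). Edges now: 6
Op 7: add_edge(D, G). Edges now: 7
Op 8: add_edge(D, A). Edges now: 8
Op 9: add_edge(F, G). Edges now: 9
Compute levels (Kahn BFS):
  sources (in-degree 0): C, E, F
  process C: level=0
    C->D: in-degree(D)=0, level(D)=1, enqueue
  process E: level=0
    E->B: in-degree(B)=1, level(B)>=1
    E->G: in-degree(G)=4, level(G)>=1
  process F: level=0
    F->G: in-degree(G)=3, level(G)>=1
  process D: level=1
    D->A: in-degree(A)=0, level(A)=2, enqueue
    D->B: in-degree(B)=0, level(B)=2, enqueue
    D->G: in-degree(G)=2, level(G)>=2
  process A: level=2
    A->G: in-degree(G)=1, level(G)>=3
  process B: level=2
    B->G: in-degree(G)=0, level(G)=3, enqueue
  process G: level=3
All levels: A:2, B:2, C:0, D:1, E:0, F:0, G:3
max level = 3

Answer: 3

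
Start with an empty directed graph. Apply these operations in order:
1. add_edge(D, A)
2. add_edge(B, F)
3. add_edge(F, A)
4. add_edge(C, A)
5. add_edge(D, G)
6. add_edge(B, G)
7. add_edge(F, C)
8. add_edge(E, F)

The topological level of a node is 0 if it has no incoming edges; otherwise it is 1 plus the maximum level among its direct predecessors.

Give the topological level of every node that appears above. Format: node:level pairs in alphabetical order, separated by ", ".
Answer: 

Answer: A:3, B:0, C:2, D:0, E:0, F:1, G:1

Derivation:
Op 1: add_edge(D, A). Edges now: 1
Op 2: add_edge(B, F). Edges now: 2
Op 3: add_edge(F, A). Edges now: 3
Op 4: add_edge(C, A). Edges now: 4
Op 5: add_edge(D, G). Edges now: 5
Op 6: add_edge(B, G). Edges now: 6
Op 7: add_edge(F, C). Edges now: 7
Op 8: add_edge(E, F). Edges now: 8
Compute levels (Kahn BFS):
  sources (in-degree 0): B, D, E
  process B: level=0
    B->F: in-degree(F)=1, level(F)>=1
    B->G: in-degree(G)=1, level(G)>=1
  process D: level=0
    D->A: in-degree(A)=2, level(A)>=1
    D->G: in-degree(G)=0, level(G)=1, enqueue
  process E: level=0
    E->F: in-degree(F)=0, level(F)=1, enqueue
  process G: level=1
  process F: level=1
    F->A: in-degree(A)=1, level(A)>=2
    F->C: in-degree(C)=0, level(C)=2, enqueue
  process C: level=2
    C->A: in-degree(A)=0, level(A)=3, enqueue
  process A: level=3
All levels: A:3, B:0, C:2, D:0, E:0, F:1, G:1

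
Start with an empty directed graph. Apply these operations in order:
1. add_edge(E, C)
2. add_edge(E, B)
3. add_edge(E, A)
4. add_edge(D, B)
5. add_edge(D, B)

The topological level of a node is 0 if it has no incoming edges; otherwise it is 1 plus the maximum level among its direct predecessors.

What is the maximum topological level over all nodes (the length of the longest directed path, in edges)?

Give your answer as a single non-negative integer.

Answer: 1

Derivation:
Op 1: add_edge(E, C). Edges now: 1
Op 2: add_edge(E, B). Edges now: 2
Op 3: add_edge(E, A). Edges now: 3
Op 4: add_edge(D, B). Edges now: 4
Op 5: add_edge(D, B) (duplicate, no change). Edges now: 4
Compute levels (Kahn BFS):
  sources (in-degree 0): D, E
  process D: level=0
    D->B: in-degree(B)=1, level(B)>=1
  process E: level=0
    E->A: in-degree(A)=0, level(A)=1, enqueue
    E->B: in-degree(B)=0, level(B)=1, enqueue
    E->C: in-degree(C)=0, level(C)=1, enqueue
  process A: level=1
  process B: level=1
  process C: level=1
All levels: A:1, B:1, C:1, D:0, E:0
max level = 1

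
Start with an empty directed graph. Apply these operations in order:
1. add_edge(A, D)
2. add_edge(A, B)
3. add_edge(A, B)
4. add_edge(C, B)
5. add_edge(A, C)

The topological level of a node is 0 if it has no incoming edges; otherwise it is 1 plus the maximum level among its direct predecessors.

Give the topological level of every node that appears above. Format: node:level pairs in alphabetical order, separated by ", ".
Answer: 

Answer: A:0, B:2, C:1, D:1

Derivation:
Op 1: add_edge(A, D). Edges now: 1
Op 2: add_edge(A, B). Edges now: 2
Op 3: add_edge(A, B) (duplicate, no change). Edges now: 2
Op 4: add_edge(C, B). Edges now: 3
Op 5: add_edge(A, C). Edges now: 4
Compute levels (Kahn BFS):
  sources (in-degree 0): A
  process A: level=0
    A->B: in-degree(B)=1, level(B)>=1
    A->C: in-degree(C)=0, level(C)=1, enqueue
    A->D: in-degree(D)=0, level(D)=1, enqueue
  process C: level=1
    C->B: in-degree(B)=0, level(B)=2, enqueue
  process D: level=1
  process B: level=2
All levels: A:0, B:2, C:1, D:1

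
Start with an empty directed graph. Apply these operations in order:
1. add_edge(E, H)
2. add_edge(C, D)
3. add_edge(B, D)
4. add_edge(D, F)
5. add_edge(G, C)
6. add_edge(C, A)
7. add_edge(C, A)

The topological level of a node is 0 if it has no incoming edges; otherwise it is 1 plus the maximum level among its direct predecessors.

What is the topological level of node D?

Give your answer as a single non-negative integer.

Answer: 2

Derivation:
Op 1: add_edge(E, H). Edges now: 1
Op 2: add_edge(C, D). Edges now: 2
Op 3: add_edge(B, D). Edges now: 3
Op 4: add_edge(D, F). Edges now: 4
Op 5: add_edge(G, C). Edges now: 5
Op 6: add_edge(C, A). Edges now: 6
Op 7: add_edge(C, A) (duplicate, no change). Edges now: 6
Compute levels (Kahn BFS):
  sources (in-degree 0): B, E, G
  process B: level=0
    B->D: in-degree(D)=1, level(D)>=1
  process E: level=0
    E->H: in-degree(H)=0, level(H)=1, enqueue
  process G: level=0
    G->C: in-degree(C)=0, level(C)=1, enqueue
  process H: level=1
  process C: level=1
    C->A: in-degree(A)=0, level(A)=2, enqueue
    C->D: in-degree(D)=0, level(D)=2, enqueue
  process A: level=2
  process D: level=2
    D->F: in-degree(F)=0, level(F)=3, enqueue
  process F: level=3
All levels: A:2, B:0, C:1, D:2, E:0, F:3, G:0, H:1
level(D) = 2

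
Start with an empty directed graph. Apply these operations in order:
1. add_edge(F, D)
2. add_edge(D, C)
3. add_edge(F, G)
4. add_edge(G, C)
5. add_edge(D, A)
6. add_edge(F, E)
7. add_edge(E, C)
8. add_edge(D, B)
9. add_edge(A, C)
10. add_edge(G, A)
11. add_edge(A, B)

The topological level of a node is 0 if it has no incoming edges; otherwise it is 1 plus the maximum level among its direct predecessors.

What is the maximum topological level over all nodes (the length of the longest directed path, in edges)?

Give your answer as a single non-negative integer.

Answer: 3

Derivation:
Op 1: add_edge(F, D). Edges now: 1
Op 2: add_edge(D, C). Edges now: 2
Op 3: add_edge(F, G). Edges now: 3
Op 4: add_edge(G, C). Edges now: 4
Op 5: add_edge(D, A). Edges now: 5
Op 6: add_edge(F, E). Edges now: 6
Op 7: add_edge(E, C). Edges now: 7
Op 8: add_edge(D, B). Edges now: 8
Op 9: add_edge(A, C). Edges now: 9
Op 10: add_edge(G, A). Edges now: 10
Op 11: add_edge(A, B). Edges now: 11
Compute levels (Kahn BFS):
  sources (in-degree 0): F
  process F: level=0
    F->D: in-degree(D)=0, level(D)=1, enqueue
    F->E: in-degree(E)=0, level(E)=1, enqueue
    F->G: in-degree(G)=0, level(G)=1, enqueue
  process D: level=1
    D->A: in-degree(A)=1, level(A)>=2
    D->B: in-degree(B)=1, level(B)>=2
    D->C: in-degree(C)=3, level(C)>=2
  process E: level=1
    E->C: in-degree(C)=2, level(C)>=2
  process G: level=1
    G->A: in-degree(A)=0, level(A)=2, enqueue
    G->C: in-degree(C)=1, level(C)>=2
  process A: level=2
    A->B: in-degree(B)=0, level(B)=3, enqueue
    A->C: in-degree(C)=0, level(C)=3, enqueue
  process B: level=3
  process C: level=3
All levels: A:2, B:3, C:3, D:1, E:1, F:0, G:1
max level = 3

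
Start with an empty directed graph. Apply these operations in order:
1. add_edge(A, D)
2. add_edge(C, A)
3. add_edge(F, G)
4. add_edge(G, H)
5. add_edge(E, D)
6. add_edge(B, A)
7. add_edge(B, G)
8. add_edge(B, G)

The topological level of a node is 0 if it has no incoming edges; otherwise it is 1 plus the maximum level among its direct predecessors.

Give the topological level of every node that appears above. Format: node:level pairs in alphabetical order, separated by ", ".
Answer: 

Op 1: add_edge(A, D). Edges now: 1
Op 2: add_edge(C, A). Edges now: 2
Op 3: add_edge(F, G). Edges now: 3
Op 4: add_edge(G, H). Edges now: 4
Op 5: add_edge(E, D). Edges now: 5
Op 6: add_edge(B, A). Edges now: 6
Op 7: add_edge(B, G). Edges now: 7
Op 8: add_edge(B, G) (duplicate, no change). Edges now: 7
Compute levels (Kahn BFS):
  sources (in-degree 0): B, C, E, F
  process B: level=0
    B->A: in-degree(A)=1, level(A)>=1
    B->G: in-degree(G)=1, level(G)>=1
  process C: level=0
    C->A: in-degree(A)=0, level(A)=1, enqueue
  process E: level=0
    E->D: in-degree(D)=1, level(D)>=1
  process F: level=0
    F->G: in-degree(G)=0, level(G)=1, enqueue
  process A: level=1
    A->D: in-degree(D)=0, level(D)=2, enqueue
  process G: level=1
    G->H: in-degree(H)=0, level(H)=2, enqueue
  process D: level=2
  process H: level=2
All levels: A:1, B:0, C:0, D:2, E:0, F:0, G:1, H:2

Answer: A:1, B:0, C:0, D:2, E:0, F:0, G:1, H:2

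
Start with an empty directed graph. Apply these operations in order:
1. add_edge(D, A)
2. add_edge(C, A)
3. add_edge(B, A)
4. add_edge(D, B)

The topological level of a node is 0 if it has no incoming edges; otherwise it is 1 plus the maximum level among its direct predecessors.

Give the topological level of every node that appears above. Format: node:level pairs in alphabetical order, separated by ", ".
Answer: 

Op 1: add_edge(D, A). Edges now: 1
Op 2: add_edge(C, A). Edges now: 2
Op 3: add_edge(B, A). Edges now: 3
Op 4: add_edge(D, B). Edges now: 4
Compute levels (Kahn BFS):
  sources (in-degree 0): C, D
  process C: level=0
    C->A: in-degree(A)=2, level(A)>=1
  process D: level=0
    D->A: in-degree(A)=1, level(A)>=1
    D->B: in-degree(B)=0, level(B)=1, enqueue
  process B: level=1
    B->A: in-degree(A)=0, level(A)=2, enqueue
  process A: level=2
All levels: A:2, B:1, C:0, D:0

Answer: A:2, B:1, C:0, D:0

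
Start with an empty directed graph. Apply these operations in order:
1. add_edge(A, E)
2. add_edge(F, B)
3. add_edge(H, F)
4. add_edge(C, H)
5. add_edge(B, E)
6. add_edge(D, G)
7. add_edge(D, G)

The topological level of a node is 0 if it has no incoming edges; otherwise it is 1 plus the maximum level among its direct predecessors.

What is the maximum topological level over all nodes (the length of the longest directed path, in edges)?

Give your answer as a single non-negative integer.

Answer: 4

Derivation:
Op 1: add_edge(A, E). Edges now: 1
Op 2: add_edge(F, B). Edges now: 2
Op 3: add_edge(H, F). Edges now: 3
Op 4: add_edge(C, H). Edges now: 4
Op 5: add_edge(B, E). Edges now: 5
Op 6: add_edge(D, G). Edges now: 6
Op 7: add_edge(D, G) (duplicate, no change). Edges now: 6
Compute levels (Kahn BFS):
  sources (in-degree 0): A, C, D
  process A: level=0
    A->E: in-degree(E)=1, level(E)>=1
  process C: level=0
    C->H: in-degree(H)=0, level(H)=1, enqueue
  process D: level=0
    D->G: in-degree(G)=0, level(G)=1, enqueue
  process H: level=1
    H->F: in-degree(F)=0, level(F)=2, enqueue
  process G: level=1
  process F: level=2
    F->B: in-degree(B)=0, level(B)=3, enqueue
  process B: level=3
    B->E: in-degree(E)=0, level(E)=4, enqueue
  process E: level=4
All levels: A:0, B:3, C:0, D:0, E:4, F:2, G:1, H:1
max level = 4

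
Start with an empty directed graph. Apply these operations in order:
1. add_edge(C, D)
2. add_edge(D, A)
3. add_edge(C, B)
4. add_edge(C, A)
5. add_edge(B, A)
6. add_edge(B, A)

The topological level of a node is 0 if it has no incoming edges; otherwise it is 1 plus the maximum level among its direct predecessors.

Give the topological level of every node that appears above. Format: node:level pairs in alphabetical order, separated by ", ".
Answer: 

Op 1: add_edge(C, D). Edges now: 1
Op 2: add_edge(D, A). Edges now: 2
Op 3: add_edge(C, B). Edges now: 3
Op 4: add_edge(C, A). Edges now: 4
Op 5: add_edge(B, A). Edges now: 5
Op 6: add_edge(B, A) (duplicate, no change). Edges now: 5
Compute levels (Kahn BFS):
  sources (in-degree 0): C
  process C: level=0
    C->A: in-degree(A)=2, level(A)>=1
    C->B: in-degree(B)=0, level(B)=1, enqueue
    C->D: in-degree(D)=0, level(D)=1, enqueue
  process B: level=1
    B->A: in-degree(A)=1, level(A)>=2
  process D: level=1
    D->A: in-degree(A)=0, level(A)=2, enqueue
  process A: level=2
All levels: A:2, B:1, C:0, D:1

Answer: A:2, B:1, C:0, D:1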